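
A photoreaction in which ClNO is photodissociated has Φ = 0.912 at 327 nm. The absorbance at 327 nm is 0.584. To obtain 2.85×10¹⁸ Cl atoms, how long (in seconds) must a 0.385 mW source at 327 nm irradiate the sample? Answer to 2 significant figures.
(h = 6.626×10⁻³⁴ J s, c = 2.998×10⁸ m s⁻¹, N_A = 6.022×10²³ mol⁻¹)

t ≈ 6700 s

Product: 2.85×10¹⁸ / 6.022×10²³ = 4.733×10⁻⁶ mol.
Photons that must be absorbed: 4.733×10⁻⁶ / 0.912 = 5.190×10⁻⁶ mol.
Fraction absorbed: 1 − 10^(−0.584) = 0.7394.
Incident photons needed: 5.190×10⁻⁶ / 0.7394 = 7.019×10⁻⁶ mol.
Photon energy: hc/λ = 6.075×10⁻¹⁹ J; per mole, 3.658×10⁵ J mol⁻¹.
Energy required: 7.019×10⁻⁶ × 3.658×10⁵ = 2.568 J.
Time: 2.568 J / 0.000385 W = 6700 s.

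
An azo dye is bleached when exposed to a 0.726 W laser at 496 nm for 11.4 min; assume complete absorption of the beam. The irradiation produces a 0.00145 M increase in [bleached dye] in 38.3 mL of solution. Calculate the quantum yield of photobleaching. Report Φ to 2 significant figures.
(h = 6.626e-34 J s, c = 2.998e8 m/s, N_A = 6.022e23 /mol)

Φ = 0.027

Product: (0.00145 M)(0.0383 L) = 5.553e-5 mol.
Photon energy at 496 nm: hc/λ = (6.626e-34)(2.998e8)/(496e-9) = 4.005e-19 J.
Energy delivered: (0.726 W)(684 s) = 496.6 J.
Photons incident: 496.6 / 4.005e-19 = 1.240e21, i.e. 1.240e21/6.022e23 = 0.002059 mol.
Φ = 5.553e-5 mol / 0.002059 mol photons = 0.027.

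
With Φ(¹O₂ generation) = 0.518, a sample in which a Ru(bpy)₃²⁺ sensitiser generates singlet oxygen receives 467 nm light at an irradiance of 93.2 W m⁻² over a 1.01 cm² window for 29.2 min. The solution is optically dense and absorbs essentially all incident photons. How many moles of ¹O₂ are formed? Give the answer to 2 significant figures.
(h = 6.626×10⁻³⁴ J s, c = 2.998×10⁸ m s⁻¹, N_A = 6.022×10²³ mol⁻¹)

3.3×10⁻⁵ mol

Photon energy at 467 nm: hc/λ = (6.626×10⁻³⁴)(2.998×10⁸)/(467×10⁻⁹) = 4.254×10⁻¹⁹ J.
Energy delivered: (93.2 W m⁻²)(1.01×10⁻⁴ m²)(1752 s) = 16.49 J.
Photons incident: 16.49 / 4.254×10⁻¹⁹ = 3.876×10¹⁹, i.e. 3.876×10¹⁹/6.022×10²³ = 6.436×10⁻⁵ mol.
Product: Φ × n_abs = 0.518 × 6.436×10⁻⁵ = 3.334×10⁻⁵ mol.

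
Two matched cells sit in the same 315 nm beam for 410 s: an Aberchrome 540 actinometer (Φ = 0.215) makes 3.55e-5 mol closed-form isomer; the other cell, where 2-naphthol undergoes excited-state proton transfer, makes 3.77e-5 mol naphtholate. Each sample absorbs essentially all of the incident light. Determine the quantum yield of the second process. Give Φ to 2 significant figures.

Photons absorbed by the actinometer: 3.55e-5 / 0.215 = 1.651e-4 mol.
Φ(unknown) = 3.77e-5 / 1.651e-4 = 0.23.

Φ = 0.23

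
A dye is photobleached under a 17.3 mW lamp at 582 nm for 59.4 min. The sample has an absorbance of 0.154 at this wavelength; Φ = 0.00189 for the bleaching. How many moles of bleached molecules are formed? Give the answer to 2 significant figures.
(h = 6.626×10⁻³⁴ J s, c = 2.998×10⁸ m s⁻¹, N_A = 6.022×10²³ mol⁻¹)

1.7×10⁻⁷ mol

Photon energy at 582 nm: hc/λ = (6.626×10⁻³⁴)(2.998×10⁸)/(582×10⁻⁹) = 3.413×10⁻¹⁹ J.
Energy delivered: (17.3 mW)(3564 s) = 61.66 J.
Photons incident: 61.66 / 3.413×10⁻¹⁹ = 1.807×10²⁰, i.e. 1.807×10²⁰/6.022×10²³ = 3.001×10⁻⁴ mol.
Fraction absorbed: 1 − 10^(−0.154) = 0.2985.
Photons absorbed: 0.2985 × 3.001×10⁻⁴ = 8.958×10⁻⁵ mol.
Product: Φ × n_abs = 0.00189 × 8.958×10⁻⁵ = 1.693×10⁻⁷ mol.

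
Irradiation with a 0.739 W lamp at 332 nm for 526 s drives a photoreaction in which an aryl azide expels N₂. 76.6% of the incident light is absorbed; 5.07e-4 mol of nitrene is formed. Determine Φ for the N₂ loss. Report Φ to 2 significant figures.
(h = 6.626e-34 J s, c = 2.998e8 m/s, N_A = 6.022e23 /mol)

Φ = 0.61

Photon energy at 332 nm: hc/λ = (6.626e-34)(2.998e8)/(332e-9) = 5.983e-19 J.
Energy delivered: (0.739 W)(526 s) = 388.7 J.
Photons incident: 388.7 / 5.983e-19 = 6.497e20, i.e. 6.497e20/6.022e23 = 0.001079 mol.
Photons absorbed: 0.766 × 0.001079 = 8.265e-4 mol.
Φ = 5.07e-4 mol / 8.265e-4 mol photons = 0.61.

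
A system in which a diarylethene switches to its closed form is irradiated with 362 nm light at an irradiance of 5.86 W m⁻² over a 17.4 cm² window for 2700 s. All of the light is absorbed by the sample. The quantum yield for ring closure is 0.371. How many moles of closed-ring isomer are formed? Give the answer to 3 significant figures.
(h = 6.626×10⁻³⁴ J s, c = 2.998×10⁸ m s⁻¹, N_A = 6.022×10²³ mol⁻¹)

Photon energy at 362 nm: hc/λ = (6.626×10⁻³⁴)(2.998×10⁸)/(362×10⁻⁹) = 5.487×10⁻¹⁹ J.
Energy delivered: (5.86 W m⁻²)(17.4×10⁻⁴ m²)(2700 s) = 27.53 J.
Photons incident: 27.53 / 5.487×10⁻¹⁹ = 5.017×10¹⁹, i.e. 5.017×10¹⁹/6.022×10²³ = 8.331×10⁻⁵ mol.
Product: Φ × n_abs = 0.371 × 8.331×10⁻⁵ = 3.091×10⁻⁵ mol.

3.09×10⁻⁵ mol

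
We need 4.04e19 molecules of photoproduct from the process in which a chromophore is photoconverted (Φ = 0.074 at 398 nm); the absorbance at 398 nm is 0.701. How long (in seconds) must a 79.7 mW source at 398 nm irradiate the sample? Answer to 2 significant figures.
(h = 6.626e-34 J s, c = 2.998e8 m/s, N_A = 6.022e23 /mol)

Product: 4.04e19 / 6.022e23 = 6.709e-5 mol.
Photons that must be absorbed: 6.709e-5 / 0.074 = 9.066e-4 mol.
Fraction absorbed: 1 − 10^(−0.701) = 0.8009.
Incident photons needed: 9.066e-4 / 0.8009 = 0.001132 mol.
Photon energy: hc/λ = 4.991e-19 J; per mole, 3.006e5 J mol⁻¹.
Energy required: 0.001132 × 3.006e5 = 340.3 J.
Time: 340.3 J / 0.0797 W = 4300 s.

t ≈ 4300 s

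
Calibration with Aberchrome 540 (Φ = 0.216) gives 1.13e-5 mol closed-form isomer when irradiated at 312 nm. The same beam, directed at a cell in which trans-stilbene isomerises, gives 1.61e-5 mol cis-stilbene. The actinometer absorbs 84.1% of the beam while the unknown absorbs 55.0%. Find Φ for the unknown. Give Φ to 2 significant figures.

Φ = 0.47

Photons absorbed by the actinometer: 1.13e-5 / 0.216 = 5.231e-5 mol.
Incident flux: 5.231e-5 / 0.841 = 6.220e-5 einstein.
Absorbed by unknown: 0.550 × 6.220e-5 = 3.421e-5 mol.
Φ(unknown) = 1.61e-5 / 3.421e-5 = 0.47.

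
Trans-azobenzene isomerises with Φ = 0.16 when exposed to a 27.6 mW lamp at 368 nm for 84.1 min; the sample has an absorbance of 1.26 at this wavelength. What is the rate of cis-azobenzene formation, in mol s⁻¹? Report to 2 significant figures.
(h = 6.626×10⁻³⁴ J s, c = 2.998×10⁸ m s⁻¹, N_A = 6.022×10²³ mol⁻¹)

1.3×10⁻⁸ mol s⁻¹

Photon energy at 368 nm: hc/λ = (6.626×10⁻³⁴)(2.998×10⁸)/(368×10⁻⁹) = 5.398×10⁻¹⁹ J.
Energy delivered: (27.6 mW)(5046 s) = 139.3 J.
Photons incident: 139.3 / 5.398×10⁻¹⁹ = 2.581×10²⁰, i.e. 2.581×10²⁰/6.022×10²³ = 4.286×10⁻⁴ mol.
Fraction absorbed: 1 − 10^(−1.26) = 0.9450.
Photons absorbed: 0.9450 × 4.286×10⁻⁴ = 4.050×10⁻⁴ mol.
Product formed: 0.16 × 4.050×10⁻⁴ = 6.480×10⁻⁵ mol.
Rate: 6.480×10⁻⁵ / 5046 s = 1.3×10⁻⁸ mol s⁻¹.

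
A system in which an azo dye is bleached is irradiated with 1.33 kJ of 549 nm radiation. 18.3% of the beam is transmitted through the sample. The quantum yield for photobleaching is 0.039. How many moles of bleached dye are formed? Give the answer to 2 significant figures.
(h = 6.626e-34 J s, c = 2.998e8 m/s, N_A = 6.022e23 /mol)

Photon energy at 549 nm: hc/λ = (6.626e-34)(2.998e8)/(549e-9) = 3.618e-19 J.
Incident energy: 1.33 kJ = 1330 J.
Photons incident: 1330 / 3.618e-19 = 3.676e21, i.e. 3.676e21/6.022e23 = 0.006104 mol.
Fraction absorbed: 1 − 18.3/100 = 0.8170.
Photons absorbed: 0.8170 × 0.006104 = 0.004987 mol.
Product: Φ × n_abs = 0.039 × 0.004987 = 1.945e-4 mol.

1.9e-4 mol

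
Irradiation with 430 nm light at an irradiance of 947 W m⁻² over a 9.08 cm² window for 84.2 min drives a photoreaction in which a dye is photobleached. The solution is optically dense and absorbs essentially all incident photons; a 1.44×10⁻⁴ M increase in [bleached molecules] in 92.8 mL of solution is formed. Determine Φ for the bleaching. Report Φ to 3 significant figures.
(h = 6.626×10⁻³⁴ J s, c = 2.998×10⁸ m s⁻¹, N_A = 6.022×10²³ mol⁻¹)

Product: (1.44×10⁻⁴ M)(0.0928 L) = 1.336×10⁻⁵ mol.
Photon energy at 430 nm: hc/λ = (6.626×10⁻³⁴)(2.998×10⁸)/(430×10⁻⁹) = 4.620×10⁻¹⁹ J.
Energy delivered: (947 W m⁻²)(9.08×10⁻⁴ m²)(5052 s) = 4344 J.
Photons incident: 4344 / 4.620×10⁻¹⁹ = 9.403×10²¹, i.e. 9.403×10²¹/6.022×10²³ = 0.01561 mol.
Φ = 1.336×10⁻⁵ mol / 0.01561 mol photons = 8.56×10⁻⁴.

Φ = 8.56×10⁻⁴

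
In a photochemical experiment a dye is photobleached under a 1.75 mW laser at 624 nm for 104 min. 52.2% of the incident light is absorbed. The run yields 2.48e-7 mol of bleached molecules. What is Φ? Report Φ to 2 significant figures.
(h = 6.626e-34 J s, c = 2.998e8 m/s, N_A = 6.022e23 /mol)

Φ = 0.0083

Photon energy at 624 nm: hc/λ = (6.626e-34)(2.998e8)/(624e-9) = 3.183e-19 J.
Energy delivered: (1.75 mW)(6240 s) = 10.92 J.
Photons incident: 10.92 / 3.183e-19 = 3.431e19, i.e. 3.431e19/6.022e23 = 5.697e-5 mol.
Photons absorbed: 0.522 × 5.697e-5 = 2.974e-5 mol.
Φ = 2.48e-7 mol / 2.974e-5 mol photons = 0.0083.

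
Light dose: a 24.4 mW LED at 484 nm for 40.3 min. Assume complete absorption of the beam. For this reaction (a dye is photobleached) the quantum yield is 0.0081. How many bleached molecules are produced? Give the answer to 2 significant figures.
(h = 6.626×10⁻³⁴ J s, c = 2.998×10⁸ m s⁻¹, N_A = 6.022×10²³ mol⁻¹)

1.2×10¹⁸ bleached molecules

Photon energy at 484 nm: hc/λ = (6.626×10⁻³⁴)(2.998×10⁸)/(484×10⁻⁹) = 4.104×10⁻¹⁹ J.
Energy delivered: (24.4 mW)(2418 s) = 59.00 J.
Photons incident: 59.00 / 4.104×10⁻¹⁹ = 1.438×10²⁰, i.e. 1.438×10²⁰/6.022×10²³ = 2.388×10⁻⁴ mol.
Product: Φ × n_abs = 0.0081 × 2.388×10⁻⁴ = 1.934×10⁻⁶ mol.
As a count: 1.934×10⁻⁶ × 6.022×10²³ = 1.2×10¹⁸.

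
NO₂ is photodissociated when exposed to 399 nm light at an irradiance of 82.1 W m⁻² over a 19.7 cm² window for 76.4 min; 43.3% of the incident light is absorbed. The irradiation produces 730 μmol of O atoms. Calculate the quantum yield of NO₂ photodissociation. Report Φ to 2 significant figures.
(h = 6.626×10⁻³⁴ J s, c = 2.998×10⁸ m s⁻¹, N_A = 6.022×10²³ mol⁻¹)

Φ = 0.68

Product: 730 μmol = 7.30×10⁻⁴ mol.
Photon energy at 399 nm: hc/λ = (6.626×10⁻³⁴)(2.998×10⁸)/(399×10⁻⁹) = 4.979×10⁻¹⁹ J.
Energy delivered: (82.1 W m⁻²)(19.7×10⁻⁴ m²)(4584 s) = 741.4 J.
Photons incident: 741.4 / 4.979×10⁻¹⁹ = 1.489×10²¹, i.e. 1.489×10²¹/6.022×10²³ = 0.002473 mol.
Photons absorbed: 0.433 × 0.002473 = 0.001071 mol.
Φ = 7.30×10⁻⁴ mol / 0.001071 mol photons = 0.68.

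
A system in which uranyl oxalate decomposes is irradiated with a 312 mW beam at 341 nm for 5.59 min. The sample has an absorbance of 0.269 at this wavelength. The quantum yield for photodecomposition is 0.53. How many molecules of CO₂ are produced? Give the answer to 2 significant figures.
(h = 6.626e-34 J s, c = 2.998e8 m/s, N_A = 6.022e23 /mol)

Photon energy at 341 nm: hc/λ = (6.626e-34)(2.998e8)/(341e-9) = 5.825e-19 J.
Energy delivered: (312 mW)(335.4 s) = 104.6 J.
Photons incident: 104.6 / 5.825e-19 = 1.796e20, i.e. 1.796e20/6.022e23 = 2.982e-4 mol.
Fraction absorbed: 1 − 10^(−0.269) = 0.4617.
Photons absorbed: 0.4617 × 2.982e-4 = 1.377e-4 mol.
Product: Φ × n_abs = 0.53 × 1.377e-4 = 7.298e-5 mol.
As a count: 7.298e-5 × 6.022e23 = 4.4e19.

4.4e19 molecules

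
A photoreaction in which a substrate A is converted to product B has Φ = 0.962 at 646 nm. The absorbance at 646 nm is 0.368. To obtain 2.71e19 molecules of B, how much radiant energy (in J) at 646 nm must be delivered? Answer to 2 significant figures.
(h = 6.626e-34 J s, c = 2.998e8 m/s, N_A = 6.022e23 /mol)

Product: 2.71e19 / 6.022e23 = 4.500e-5 mol.
Photons that must be absorbed: 4.500e-5 / 0.962 = 4.678e-5 mol.
Fraction absorbed: 1 − 10^(−0.368) = 0.5715.
Incident photons needed: 4.678e-5 / 0.5715 = 8.185e-5 mol.
Photon energy: hc/λ = 3.075e-19 J; per mole, 1.852e5 J mol⁻¹.
Energy required: 8.185e-5 × 1.852e5 = 15 J.

15 J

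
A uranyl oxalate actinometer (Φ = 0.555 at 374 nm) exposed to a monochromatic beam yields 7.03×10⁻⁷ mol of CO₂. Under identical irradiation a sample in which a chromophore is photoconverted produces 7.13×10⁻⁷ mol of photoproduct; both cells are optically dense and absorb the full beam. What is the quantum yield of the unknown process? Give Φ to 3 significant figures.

Photons absorbed by the actinometer: 7.03×10⁻⁷ / 0.555 = 1.267×10⁻⁶ mol.
Φ(unknown) = 7.13×10⁻⁷ / 1.267×10⁻⁶ = 0.563.

Φ = 0.563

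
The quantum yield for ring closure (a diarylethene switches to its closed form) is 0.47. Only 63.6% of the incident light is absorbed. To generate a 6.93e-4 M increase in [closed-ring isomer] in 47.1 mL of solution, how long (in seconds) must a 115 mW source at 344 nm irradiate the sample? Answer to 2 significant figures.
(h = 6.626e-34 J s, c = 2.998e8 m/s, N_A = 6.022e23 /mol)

Product: (6.93e-4 M)(0.0471 L) = 3.264e-5 mol.
Photons that must be absorbed: 3.264e-5 / 0.47 = 6.945e-5 mol.
Incident photons needed: 6.945e-5 / 0.636 = 1.092e-4 mol.
Photon energy: hc/λ = 5.775e-19 J; per mole, 3.478e5 J mol⁻¹.
Energy required: 1.092e-4 × 3.478e5 = 37.98 J.
Time: 37.98 J / 0.115 W = 330 s.

t ≈ 330 s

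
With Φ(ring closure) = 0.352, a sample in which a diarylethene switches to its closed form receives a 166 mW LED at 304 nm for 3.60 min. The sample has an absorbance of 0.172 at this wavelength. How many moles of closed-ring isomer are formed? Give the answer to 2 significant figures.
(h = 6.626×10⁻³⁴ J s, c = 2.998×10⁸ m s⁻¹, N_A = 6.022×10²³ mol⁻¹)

Photon energy at 304 nm: hc/λ = (6.626×10⁻³⁴)(2.998×10⁸)/(304×10⁻⁹) = 6.534×10⁻¹⁹ J.
Energy delivered: (166 mW)(216 s) = 35.86 J.
Photons incident: 35.86 / 6.534×10⁻¹⁹ = 5.488×10¹⁹, i.e. 5.488×10¹⁹/6.022×10²³ = 9.113×10⁻⁵ mol.
Fraction absorbed: 1 − 10^(−0.172) = 0.3270.
Photons absorbed: 0.3270 × 9.113×10⁻⁵ = 2.980×10⁻⁵ mol.
Product: Φ × n_abs = 0.352 × 2.980×10⁻⁵ = 1.049×10⁻⁵ mol.

1.0×10⁻⁵ mol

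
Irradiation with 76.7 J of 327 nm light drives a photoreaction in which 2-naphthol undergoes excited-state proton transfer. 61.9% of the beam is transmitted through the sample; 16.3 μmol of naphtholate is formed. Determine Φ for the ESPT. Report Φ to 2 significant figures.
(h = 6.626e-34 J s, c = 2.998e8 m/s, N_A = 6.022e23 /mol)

Product: 16.3 μmol = 1.63e-5 mol.
Photon energy at 327 nm: hc/λ = (6.626e-34)(2.998e8)/(327e-9) = 6.075e-19 J.
Photons incident: 76.7 / 6.075e-19 = 1.263e20, i.e. 1.263e20/6.022e23 = 2.097e-4 mol.
Fraction absorbed: 1 − 61.9/100 = 0.3810.
Photons absorbed: 0.3810 × 2.097e-4 = 7.990e-5 mol.
Φ = 1.63e-5 mol / 7.990e-5 mol photons = 0.20.

Φ = 0.20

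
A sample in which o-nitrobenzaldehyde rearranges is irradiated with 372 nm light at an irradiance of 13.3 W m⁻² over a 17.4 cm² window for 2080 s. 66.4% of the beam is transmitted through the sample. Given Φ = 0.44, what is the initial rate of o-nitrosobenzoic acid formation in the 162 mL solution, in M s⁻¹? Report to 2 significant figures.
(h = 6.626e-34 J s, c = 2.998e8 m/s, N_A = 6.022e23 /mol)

Photon energy at 372 nm: hc/λ = (6.626e-34)(2.998e8)/(372e-9) = 5.340e-19 J.
Energy delivered: (13.3 W m⁻²)(17.4e-4 m²)(2080 s) = 48.14 J.
Photons incident: 48.14 / 5.340e-19 = 9.015e19, i.e. 9.015e19/6.022e23 = 1.497e-4 mol.
Fraction absorbed: 1 − 66.4/100 = 0.3360.
Photons absorbed: 0.3360 × 1.497e-4 = 5.030e-5 mol.
Product formed: 0.44 × 5.030e-5 = 2.213e-5 mol.
Rate: 2.213e-5 mol / (2080 s × 0.162 L) = 6.6e-8 M s⁻¹.

6.6e-8 M s⁻¹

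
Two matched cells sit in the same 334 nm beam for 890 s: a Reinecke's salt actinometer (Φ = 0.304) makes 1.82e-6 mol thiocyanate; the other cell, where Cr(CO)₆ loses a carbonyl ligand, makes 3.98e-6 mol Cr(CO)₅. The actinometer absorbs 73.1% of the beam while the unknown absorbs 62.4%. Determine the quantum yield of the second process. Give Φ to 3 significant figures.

Φ = 0.779

Photons absorbed by the actinometer: 1.82e-6 / 0.304 = 5.987e-6 mol.
Incident flux: 5.987e-6 / 0.731 = 8.190e-6 einstein.
Absorbed by unknown: 0.624 × 8.190e-6 = 5.111e-6 mol.
Φ(unknown) = 3.98e-6 / 5.111e-6 = 0.779.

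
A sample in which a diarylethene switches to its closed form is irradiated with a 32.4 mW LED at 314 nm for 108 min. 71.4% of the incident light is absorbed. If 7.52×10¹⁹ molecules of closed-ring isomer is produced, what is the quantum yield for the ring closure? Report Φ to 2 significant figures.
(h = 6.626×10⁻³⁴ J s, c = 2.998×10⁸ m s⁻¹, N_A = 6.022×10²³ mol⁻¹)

Product: 7.52×10¹⁹ / 6.022×10²³ = 1.249×10⁻⁴ mol.
Photon energy at 314 nm: hc/λ = (6.626×10⁻³⁴)(2.998×10⁸)/(314×10⁻⁹) = 6.326×10⁻¹⁹ J.
Energy delivered: (32.4 mW)(6480 s) = 210.0 J.
Photons incident: 210.0 / 6.326×10⁻¹⁹ = 3.320×10²⁰, i.e. 3.320×10²⁰/6.022×10²³ = 5.513×10⁻⁴ mol.
Photons absorbed: 0.714 × 5.513×10⁻⁴ = 3.936×10⁻⁴ mol.
Φ = 1.249×10⁻⁴ mol / 3.936×10⁻⁴ mol photons = 0.32.

Φ = 0.32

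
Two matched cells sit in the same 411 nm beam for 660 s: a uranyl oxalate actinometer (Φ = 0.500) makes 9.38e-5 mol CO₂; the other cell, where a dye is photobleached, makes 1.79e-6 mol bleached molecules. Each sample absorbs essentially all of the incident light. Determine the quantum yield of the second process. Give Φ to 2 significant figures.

Photons absorbed by the actinometer: 9.38e-5 / 0.500 = 1.876e-4 mol.
Φ(unknown) = 1.79e-6 / 1.876e-4 = 0.0095.

Φ = 0.0095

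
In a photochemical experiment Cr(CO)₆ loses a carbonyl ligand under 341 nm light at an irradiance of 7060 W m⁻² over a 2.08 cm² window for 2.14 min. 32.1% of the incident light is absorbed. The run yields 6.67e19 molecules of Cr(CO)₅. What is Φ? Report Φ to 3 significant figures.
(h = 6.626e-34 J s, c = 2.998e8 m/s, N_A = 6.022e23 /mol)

Φ = 0.642

Product: 6.67e19 / 6.022e23 = 1.108e-4 mol.
Photon energy at 341 nm: hc/λ = (6.626e-34)(2.998e8)/(341e-9) = 5.825e-19 J.
Energy delivered: (7060 W m⁻²)(2.08e-4 m²)(128.4 s) = 188.6 J.
Photons incident: 188.6 / 5.825e-19 = 3.238e20, i.e. 3.238e20/6.022e23 = 5.377e-4 mol.
Photons absorbed: 0.321 × 5.377e-4 = 1.726e-4 mol.
Φ = 1.108e-4 mol / 1.726e-4 mol photons = 0.642.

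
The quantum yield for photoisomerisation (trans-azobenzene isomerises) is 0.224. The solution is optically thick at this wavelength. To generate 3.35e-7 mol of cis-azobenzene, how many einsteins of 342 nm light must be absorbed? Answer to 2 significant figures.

1.5e-6 einstein

Photons that must be absorbed: 3.35e-7 / 0.224 = 1.496e-6 mol.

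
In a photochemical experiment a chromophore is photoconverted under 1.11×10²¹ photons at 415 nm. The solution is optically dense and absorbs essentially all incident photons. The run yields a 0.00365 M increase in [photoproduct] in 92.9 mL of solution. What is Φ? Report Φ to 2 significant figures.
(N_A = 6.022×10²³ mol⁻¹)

Product: (0.00365 M)(0.0929 L) = 3.391×10⁻⁴ mol.
Moles of photons: 1.11×10²¹ / 6.022×10²³ = 0.001843 mol.
Φ = 3.391×10⁻⁴ mol / 0.001843 mol photons = 0.18.

Φ = 0.18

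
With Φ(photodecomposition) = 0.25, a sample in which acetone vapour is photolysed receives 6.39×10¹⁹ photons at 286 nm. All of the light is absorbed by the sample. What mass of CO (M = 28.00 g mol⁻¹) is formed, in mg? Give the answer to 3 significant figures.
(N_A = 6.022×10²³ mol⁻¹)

0.743 mg

Moles of photons: 6.39×10¹⁹ / 6.022×10²³ = 1.061×10⁻⁴ mol.
Product: Φ × n_abs = 0.25 × 1.061×10⁻⁴ = 2.653×10⁻⁵ mol.
Mass: 2.653×10⁻⁵ × 28.00 = 7.428×10⁻⁴ g = 0.743 mg.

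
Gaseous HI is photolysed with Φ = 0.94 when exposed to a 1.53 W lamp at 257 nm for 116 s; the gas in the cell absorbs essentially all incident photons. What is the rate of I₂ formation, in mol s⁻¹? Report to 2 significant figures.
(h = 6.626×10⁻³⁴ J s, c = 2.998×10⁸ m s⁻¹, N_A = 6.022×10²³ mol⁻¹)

Photon energy at 257 nm: hc/λ = (6.626×10⁻³⁴)(2.998×10⁸)/(257×10⁻⁹) = 7.729×10⁻¹⁹ J.
Energy delivered: (1.53 W)(116 s) = 177.5 J.
Photons incident: 177.5 / 7.729×10⁻¹⁹ = 2.297×10²⁰, i.e. 2.297×10²⁰/6.022×10²³ = 3.814×10⁻⁴ mol.
Product formed: 0.94 × 3.814×10⁻⁴ = 3.585×10⁻⁴ mol.
Rate: 3.585×10⁻⁴ / 116 s = 3.1×10⁻⁶ mol s⁻¹.

3.1×10⁻⁶ mol s⁻¹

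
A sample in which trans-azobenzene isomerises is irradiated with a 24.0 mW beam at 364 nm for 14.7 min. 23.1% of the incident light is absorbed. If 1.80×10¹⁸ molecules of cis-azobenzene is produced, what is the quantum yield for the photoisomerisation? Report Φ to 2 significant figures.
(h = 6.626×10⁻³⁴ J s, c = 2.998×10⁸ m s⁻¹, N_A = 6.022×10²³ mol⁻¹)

Φ = 0.20

Product: 1.80×10¹⁸ / 6.022×10²³ = 2.989×10⁻⁶ mol.
Photon energy at 364 nm: hc/λ = (6.626×10⁻³⁴)(2.998×10⁸)/(364×10⁻⁹) = 5.457×10⁻¹⁹ J.
Energy delivered: (24.0 mW)(882 s) = 21.17 J.
Photons incident: 21.17 / 5.457×10⁻¹⁹ = 3.879×10¹⁹, i.e. 3.879×10¹⁹/6.022×10²³ = 6.441×10⁻⁵ mol.
Photons absorbed: 0.231 × 6.441×10⁻⁵ = 1.488×10⁻⁵ mol.
Φ = 2.989×10⁻⁶ mol / 1.488×10⁻⁵ mol photons = 0.20.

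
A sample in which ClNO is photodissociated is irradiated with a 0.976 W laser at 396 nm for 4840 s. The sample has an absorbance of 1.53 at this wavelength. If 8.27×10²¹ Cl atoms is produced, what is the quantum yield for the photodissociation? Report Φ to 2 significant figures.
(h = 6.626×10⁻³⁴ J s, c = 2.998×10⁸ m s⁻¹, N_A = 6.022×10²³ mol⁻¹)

Product: 8.27×10²¹ / 6.022×10²³ = 0.01373 mol.
Photon energy at 396 nm: hc/λ = (6.626×10⁻³⁴)(2.998×10⁸)/(396×10⁻⁹) = 5.016×10⁻¹⁹ J.
Energy delivered: (0.976 W)(4840 s) = 4724 J.
Photons incident: 4724 / 5.016×10⁻¹⁹ = 9.418×10²¹, i.e. 9.418×10²¹/6.022×10²³ = 0.01564 mol.
Fraction absorbed: 1 − 10^(−1.53) = 0.9705.
Photons absorbed: 0.9705 × 0.01564 = 0.01518 mol.
Φ = 0.01373 mol / 0.01518 mol photons = 0.90.

Φ = 0.90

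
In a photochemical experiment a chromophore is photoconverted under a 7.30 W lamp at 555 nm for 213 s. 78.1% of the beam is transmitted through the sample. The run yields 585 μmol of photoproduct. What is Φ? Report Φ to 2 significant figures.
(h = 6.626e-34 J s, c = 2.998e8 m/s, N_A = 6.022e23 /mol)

Φ = 0.37

Product: 585 μmol = 5.85e-4 mol.
Photon energy at 555 nm: hc/λ = (6.626e-34)(2.998e8)/(555e-9) = 3.579e-19 J.
Energy delivered: (7.30 W)(213 s) = 1555 J.
Photons incident: 1555 / 3.579e-19 = 4.345e21, i.e. 4.345e21/6.022e23 = 0.007215 mol.
Fraction absorbed: 1 − 78.1/100 = 0.2190.
Photons absorbed: 0.2190 × 0.007215 = 0.001580 mol.
Φ = 5.85e-4 mol / 0.001580 mol photons = 0.37.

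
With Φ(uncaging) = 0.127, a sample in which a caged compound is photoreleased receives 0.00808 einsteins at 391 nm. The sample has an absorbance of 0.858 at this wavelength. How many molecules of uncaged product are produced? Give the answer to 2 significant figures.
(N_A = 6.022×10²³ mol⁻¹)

Fraction absorbed: 1 − 10^(−0.858) = 0.8613.
Photons absorbed: 0.8613 × 0.00808 = 0.006959 mol.
Product: Φ × n_abs = 0.127 × 0.006959 = 8.838×10⁻⁴ mol.
As a count: 8.838×10⁻⁴ × 6.022×10²³ = 5.3×10²⁰.

5.3×10²⁰ molecules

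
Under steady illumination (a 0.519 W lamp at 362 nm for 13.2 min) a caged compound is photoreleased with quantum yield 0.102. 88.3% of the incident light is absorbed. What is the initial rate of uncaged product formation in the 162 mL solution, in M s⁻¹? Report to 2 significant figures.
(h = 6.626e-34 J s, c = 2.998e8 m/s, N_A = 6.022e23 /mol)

Photon energy at 362 nm: hc/λ = (6.626e-34)(2.998e8)/(362e-9) = 5.487e-19 J.
Energy delivered: (0.519 W)(792 s) = 411.0 J.
Photons incident: 411.0 / 5.487e-19 = 7.490e20, i.e. 7.490e20/6.022e23 = 0.001244 mol.
Photons absorbed: 0.883 × 0.001244 = 0.001098 mol.
Product formed: 0.102 × 0.001098 = 1.120e-4 mol.
Rate: 1.120e-4 mol / (792 s × 0.162 L) = 8.7e-7 M s⁻¹.

8.7e-7 M s⁻¹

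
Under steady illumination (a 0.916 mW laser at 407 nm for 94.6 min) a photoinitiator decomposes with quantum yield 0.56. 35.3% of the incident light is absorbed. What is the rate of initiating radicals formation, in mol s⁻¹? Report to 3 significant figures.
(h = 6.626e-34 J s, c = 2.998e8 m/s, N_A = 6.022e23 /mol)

Photon energy at 407 nm: hc/λ = (6.626e-34)(2.998e8)/(407e-9) = 4.881e-19 J.
Energy delivered: (0.916 mW)(5676 s) = 5.199 J.
Photons incident: 5.199 / 4.881e-19 = 1.065e19, i.e. 1.065e19/6.022e23 = 1.769e-5 mol.
Photons absorbed: 0.353 × 1.769e-5 = 6.245e-6 mol.
Product formed: 0.56 × 6.245e-6 = 3.497e-6 mol.
Rate: 3.497e-6 / 5676 s = 6.16e-10 mol s⁻¹.

6.16e-10 mol s⁻¹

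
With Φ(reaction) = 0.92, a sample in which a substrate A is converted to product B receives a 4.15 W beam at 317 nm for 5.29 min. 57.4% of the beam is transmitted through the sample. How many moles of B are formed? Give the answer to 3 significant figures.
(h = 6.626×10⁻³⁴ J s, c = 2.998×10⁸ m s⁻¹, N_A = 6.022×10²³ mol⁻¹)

Photon energy at 317 nm: hc/λ = (6.626×10⁻³⁴)(2.998×10⁸)/(317×10⁻⁹) = 6.266×10⁻¹⁹ J.
Energy delivered: (4.15 W)(317.4 s) = 1317 J.
Photons incident: 1317 / 6.266×10⁻¹⁹ = 2.102×10²¹, i.e. 2.102×10²¹/6.022×10²³ = 0.003491 mol.
Fraction absorbed: 1 − 57.4/100 = 0.4260.
Photons absorbed: 0.4260 × 0.003491 = 0.001487 mol.
Product: Φ × n_abs = 0.92 × 0.001487 = 0.001368 mol.

0.00137 mol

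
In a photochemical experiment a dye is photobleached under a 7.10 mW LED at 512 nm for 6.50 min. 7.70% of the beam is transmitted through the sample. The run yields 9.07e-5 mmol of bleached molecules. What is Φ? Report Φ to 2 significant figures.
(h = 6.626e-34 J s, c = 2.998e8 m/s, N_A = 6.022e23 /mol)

Φ = 0.0083

Product: 9.07e-5 mmol = 9.07e-8 mol.
Photon energy at 512 nm: hc/λ = (6.626e-34)(2.998e8)/(512e-9) = 3.880e-19 J.
Energy delivered: (7.10 mW)(390 s) = 2.769 J.
Photons incident: 2.769 / 3.880e-19 = 7.137e18, i.e. 7.137e18/6.022e23 = 1.185e-5 mol.
Fraction absorbed: 1 − 7.70/100 = 0.9230.
Photons absorbed: 0.9230 × 1.185e-5 = 1.094e-5 mol.
Φ = 9.07e-8 mol / 1.094e-5 mol photons = 0.0083.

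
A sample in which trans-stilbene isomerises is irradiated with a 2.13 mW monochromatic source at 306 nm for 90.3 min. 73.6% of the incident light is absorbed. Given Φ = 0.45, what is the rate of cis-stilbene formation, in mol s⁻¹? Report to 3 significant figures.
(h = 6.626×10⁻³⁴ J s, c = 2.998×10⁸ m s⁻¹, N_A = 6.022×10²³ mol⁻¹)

1.80×10⁻⁹ mol s⁻¹

Photon energy at 306 nm: hc/λ = (6.626×10⁻³⁴)(2.998×10⁸)/(306×10⁻⁹) = 6.492×10⁻¹⁹ J.
Energy delivered: (2.13 mW)(5418 s) = 11.54 J.
Photons incident: 11.54 / 6.492×10⁻¹⁹ = 1.778×10¹⁹, i.e. 1.778×10¹⁹/6.022×10²³ = 2.953×10⁻⁵ mol.
Photons absorbed: 0.736 × 2.953×10⁻⁵ = 2.173×10⁻⁵ mol.
Product formed: 0.45 × 2.173×10⁻⁵ = 9.779×10⁻⁶ mol.
Rate: 9.779×10⁻⁶ / 5418 s = 1.80×10⁻⁹ mol s⁻¹.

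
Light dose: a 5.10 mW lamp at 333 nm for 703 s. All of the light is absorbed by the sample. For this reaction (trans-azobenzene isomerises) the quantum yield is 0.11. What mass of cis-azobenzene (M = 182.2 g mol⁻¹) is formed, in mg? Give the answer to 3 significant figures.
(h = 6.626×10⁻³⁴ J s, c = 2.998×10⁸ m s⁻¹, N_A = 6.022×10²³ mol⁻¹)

Photon energy at 333 nm: hc/λ = (6.626×10⁻³⁴)(2.998×10⁸)/(333×10⁻⁹) = 5.965×10⁻¹⁹ J.
Energy delivered: (5.10 mW)(703 s) = 3.585 J.
Photons incident: 3.585 / 5.965×10⁻¹⁹ = 6.010×10¹⁸, i.e. 6.010×10¹⁸/6.022×10²³ = 9.980×10⁻⁶ mol.
Product: Φ × n_abs = 0.11 × 9.980×10⁻⁶ = 1.098×10⁻⁶ mol.
Mass: 1.098×10⁻⁶ × 182.2 = 2.001×10⁻⁴ g = 0.200 mg.

0.200 mg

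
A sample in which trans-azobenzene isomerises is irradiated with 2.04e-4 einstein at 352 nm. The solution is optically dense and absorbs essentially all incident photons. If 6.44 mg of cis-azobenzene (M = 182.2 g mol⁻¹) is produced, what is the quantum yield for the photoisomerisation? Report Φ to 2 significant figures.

Product: 6.44 mg / 182.2 g mol⁻¹ = 3.535e-5 mol.
Φ = 3.535e-5 mol / 2.04e-4 mol photons = 0.17.

Φ = 0.17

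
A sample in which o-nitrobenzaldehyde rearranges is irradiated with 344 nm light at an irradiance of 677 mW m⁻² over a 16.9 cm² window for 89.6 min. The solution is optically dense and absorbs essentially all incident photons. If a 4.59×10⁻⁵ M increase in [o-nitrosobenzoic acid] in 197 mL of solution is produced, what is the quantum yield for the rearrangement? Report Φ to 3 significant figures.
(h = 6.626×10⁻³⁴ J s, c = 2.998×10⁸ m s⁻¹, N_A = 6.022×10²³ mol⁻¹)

Product: (4.59×10⁻⁵ M)(0.197 L) = 9.042×10⁻⁶ mol.
Photon energy at 344 nm: hc/λ = (6.626×10⁻³⁴)(2.998×10⁸)/(344×10⁻⁹) = 5.775×10⁻¹⁹ J.
Energy delivered: (677 mW m⁻²)(16.9×10⁻⁴ m²)(5376 s) = 6.151 J.
Photons incident: 6.151 / 5.775×10⁻¹⁹ = 1.065×10¹⁹, i.e. 1.065×10¹⁹/6.022×10²³ = 1.769×10⁻⁵ mol.
Φ = 9.042×10⁻⁶ mol / 1.769×10⁻⁵ mol photons = 0.511.

Φ = 0.511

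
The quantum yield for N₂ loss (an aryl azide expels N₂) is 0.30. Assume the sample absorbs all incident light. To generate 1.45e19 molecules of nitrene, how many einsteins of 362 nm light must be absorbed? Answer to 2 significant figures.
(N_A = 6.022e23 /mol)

Product: 1.45e19 / 6.022e23 = 2.408e-5 mol.
Photons that must be absorbed: 2.408e-5 / 0.30 = 8.027e-5 mol.

8.0e-5 einstein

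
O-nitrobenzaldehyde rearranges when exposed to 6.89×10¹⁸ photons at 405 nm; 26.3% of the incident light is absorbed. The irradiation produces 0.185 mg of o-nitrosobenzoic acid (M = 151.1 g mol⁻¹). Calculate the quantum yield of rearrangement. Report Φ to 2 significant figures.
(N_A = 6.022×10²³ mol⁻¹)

Φ = 0.41

Product: 0.185 mg / 151.1 g mol⁻¹ = 1.224×10⁻⁶ mol.
Moles of photons: 6.89×10¹⁸ / 6.022×10²³ = 1.144×10⁻⁵ mol.
Photons absorbed: 0.263 × 1.144×10⁻⁵ = 3.009×10⁻⁶ mol.
Φ = 1.224×10⁻⁶ mol / 3.009×10⁻⁶ mol photons = 0.41.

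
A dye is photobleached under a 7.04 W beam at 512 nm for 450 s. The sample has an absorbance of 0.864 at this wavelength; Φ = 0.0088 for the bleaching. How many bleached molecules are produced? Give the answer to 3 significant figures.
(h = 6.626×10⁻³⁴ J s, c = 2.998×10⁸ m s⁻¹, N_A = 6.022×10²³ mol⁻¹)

Photon energy at 512 nm: hc/λ = (6.626×10⁻³⁴)(2.998×10⁸)/(512×10⁻⁹) = 3.880×10⁻¹⁹ J.
Energy delivered: (7.04 W)(450 s) = 3168 J.
Photons incident: 3168 / 3.880×10⁻¹⁹ = 8.165×10²¹, i.e. 8.165×10²¹/6.022×10²³ = 0.01356 mol.
Fraction absorbed: 1 − 10^(−0.864) = 0.8632.
Photons absorbed: 0.8632 × 0.01356 = 0.01170 mol.
Product: Φ × n_abs = 0.0088 × 0.01170 = 1.030×10⁻⁴ mol.
As a count: 1.030×10⁻⁴ × 6.022×10²³ = 6.20×10¹⁹.

6.20×10¹⁹ bleached molecules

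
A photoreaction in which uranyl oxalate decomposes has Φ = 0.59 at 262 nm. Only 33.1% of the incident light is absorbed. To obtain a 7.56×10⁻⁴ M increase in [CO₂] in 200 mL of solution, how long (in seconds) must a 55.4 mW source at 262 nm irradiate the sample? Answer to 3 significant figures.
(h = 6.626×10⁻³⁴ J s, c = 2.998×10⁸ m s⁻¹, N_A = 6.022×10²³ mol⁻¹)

t ≈ 6380 s

Product: (7.56×10⁻⁴ M)(0.2 L) = 1.512×10⁻⁴ mol.
Photons that must be absorbed: 1.512×10⁻⁴ / 0.59 = 2.563×10⁻⁴ mol.
Incident photons needed: 2.563×10⁻⁴ / 0.331 = 7.743×10⁻⁴ mol.
Photon energy: hc/λ = 7.582×10⁻¹⁹ J; per mole, 4.566×10⁵ J mol⁻¹.
Energy required: 7.743×10⁻⁴ × 4.566×10⁵ = 353.5 J.
Time: 353.5 J / 0.0554 W = 6380 s.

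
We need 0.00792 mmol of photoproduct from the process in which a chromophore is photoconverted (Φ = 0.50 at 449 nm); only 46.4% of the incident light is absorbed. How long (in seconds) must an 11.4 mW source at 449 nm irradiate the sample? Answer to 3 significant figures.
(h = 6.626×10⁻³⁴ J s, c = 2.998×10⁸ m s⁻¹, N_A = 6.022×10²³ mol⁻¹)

Product: 0.00792 mmol = 7.92×10⁻⁶ mol.
Photons that must be absorbed: 7.92×10⁻⁶ / 0.50 = 1.584×10⁻⁵ mol.
Incident photons needed: 1.584×10⁻⁵ / 0.464 = 3.414×10⁻⁵ mol.
Photon energy: hc/λ = 4.424×10⁻¹⁹ J; per mole, 2.664×10⁵ J mol⁻¹.
Energy required: 3.414×10⁻⁵ × 2.664×10⁵ = 9.095 J.
Time: 9.095 J / 0.0114 W = 798 s.

t ≈ 798 s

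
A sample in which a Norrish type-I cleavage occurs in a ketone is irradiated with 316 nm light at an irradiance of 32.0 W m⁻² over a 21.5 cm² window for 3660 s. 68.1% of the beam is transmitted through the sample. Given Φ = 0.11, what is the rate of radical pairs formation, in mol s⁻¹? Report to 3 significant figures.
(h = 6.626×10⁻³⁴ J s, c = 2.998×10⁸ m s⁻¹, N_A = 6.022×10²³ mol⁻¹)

6.38×10⁻⁹ mol s⁻¹

Photon energy at 316 nm: hc/λ = (6.626×10⁻³⁴)(2.998×10⁸)/(316×10⁻⁹) = 6.286×10⁻¹⁹ J.
Energy delivered: (32.0 W m⁻²)(21.5×10⁻⁴ m²)(3660 s) = 251.8 J.
Photons incident: 251.8 / 6.286×10⁻¹⁹ = 4.006×10²⁰, i.e. 4.006×10²⁰/6.022×10²³ = 6.652×10⁻⁴ mol.
Fraction absorbed: 1 − 68.1/100 = 0.3190.
Photons absorbed: 0.3190 × 6.652×10⁻⁴ = 2.122×10⁻⁴ mol.
Product formed: 0.11 × 2.122×10⁻⁴ = 2.334×10⁻⁵ mol.
Rate: 2.334×10⁻⁵ / 3660 s = 6.38×10⁻⁹ mol s⁻¹.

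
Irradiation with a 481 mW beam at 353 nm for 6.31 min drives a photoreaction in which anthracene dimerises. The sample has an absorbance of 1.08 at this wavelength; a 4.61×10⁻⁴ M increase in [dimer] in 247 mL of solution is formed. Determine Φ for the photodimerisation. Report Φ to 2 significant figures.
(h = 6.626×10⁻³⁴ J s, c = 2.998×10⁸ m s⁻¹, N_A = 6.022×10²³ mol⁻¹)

Φ = 0.23

Product: (4.61×10⁻⁴ M)(0.247 L) = 1.139×10⁻⁴ mol.
Photon energy at 353 nm: hc/λ = (6.626×10⁻³⁴)(2.998×10⁸)/(353×10⁻⁹) = 5.627×10⁻¹⁹ J.
Energy delivered: (481 mW)(378.6 s) = 182.1 J.
Photons incident: 182.1 / 5.627×10⁻¹⁹ = 3.236×10²⁰, i.e. 3.236×10²⁰/6.022×10²³ = 5.374×10⁻⁴ mol.
Fraction absorbed: 1 − 10^(−1.08) = 0.9168.
Photons absorbed: 0.9168 × 5.374×10⁻⁴ = 4.927×10⁻⁴ mol.
Φ = 1.139×10⁻⁴ mol / 4.927×10⁻⁴ mol photons = 0.23.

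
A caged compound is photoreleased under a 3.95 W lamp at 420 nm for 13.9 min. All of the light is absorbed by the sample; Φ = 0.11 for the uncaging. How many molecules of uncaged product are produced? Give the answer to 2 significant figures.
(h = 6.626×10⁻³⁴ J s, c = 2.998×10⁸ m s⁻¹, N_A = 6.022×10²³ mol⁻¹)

Photon energy at 420 nm: hc/λ = (6.626×10⁻³⁴)(2.998×10⁸)/(420×10⁻⁹) = 4.730×10⁻¹⁹ J.
Energy delivered: (3.95 W)(834 s) = 3294 J.
Photons incident: 3294 / 4.730×10⁻¹⁹ = 6.964×10²¹, i.e. 6.964×10²¹/6.022×10²³ = 0.01156 mol.
Product: Φ × n_abs = 0.11 × 0.01156 = 0.001272 mol.
As a count: 0.001272 × 6.022×10²³ = 7.7×10²⁰.

7.7×10²⁰ molecules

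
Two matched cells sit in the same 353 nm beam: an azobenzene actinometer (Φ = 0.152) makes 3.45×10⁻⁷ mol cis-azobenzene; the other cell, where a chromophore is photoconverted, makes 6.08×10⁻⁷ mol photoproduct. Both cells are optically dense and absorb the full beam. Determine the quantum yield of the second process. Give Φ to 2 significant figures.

Photons absorbed by the actinometer: 3.45×10⁻⁷ / 0.152 = 2.270×10⁻⁶ mol.
Φ(unknown) = 6.08×10⁻⁷ / 2.270×10⁻⁶ = 0.27.

Φ = 0.27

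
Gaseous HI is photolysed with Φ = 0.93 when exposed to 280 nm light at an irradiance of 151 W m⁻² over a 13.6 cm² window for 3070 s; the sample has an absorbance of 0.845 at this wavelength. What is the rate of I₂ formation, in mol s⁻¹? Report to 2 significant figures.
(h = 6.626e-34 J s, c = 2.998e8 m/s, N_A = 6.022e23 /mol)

Photon energy at 280 nm: hc/λ = (6.626e-34)(2.998e8)/(280e-9) = 7.095e-19 J.
Energy delivered: (151 W m⁻²)(13.6e-4 m²)(3070 s) = 630.5 J.
Photons incident: 630.5 / 7.095e-19 = 8.887e20, i.e. 8.887e20/6.022e23 = 0.001476 mol.
Fraction absorbed: 1 − 10^(−0.845) = 0.8571.
Photons absorbed: 0.8571 × 0.001476 = 0.001265 mol.
Product formed: 0.93 × 0.001265 = 0.001176 mol.
Rate: 0.001176 / 3070 s = 3.8e-7 mol s⁻¹.

3.8e-7 mol s⁻¹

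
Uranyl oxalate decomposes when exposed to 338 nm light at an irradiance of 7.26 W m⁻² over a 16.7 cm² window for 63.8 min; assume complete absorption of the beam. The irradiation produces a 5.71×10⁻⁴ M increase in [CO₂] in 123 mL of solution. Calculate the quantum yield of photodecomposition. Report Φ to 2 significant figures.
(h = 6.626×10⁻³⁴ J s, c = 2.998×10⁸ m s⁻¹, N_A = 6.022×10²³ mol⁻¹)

Φ = 0.54

Product: (5.71×10⁻⁴ M)(0.123 L) = 7.023×10⁻⁵ mol.
Photon energy at 338 nm: hc/λ = (6.626×10⁻³⁴)(2.998×10⁸)/(338×10⁻⁹) = 5.877×10⁻¹⁹ J.
Energy delivered: (7.26 W m⁻²)(16.7×10⁻⁴ m²)(3828 s) = 46.41 J.
Photons incident: 46.41 / 5.877×10⁻¹⁹ = 7.897×10¹⁹, i.e. 7.897×10¹⁹/6.022×10²³ = 1.311×10⁻⁴ mol.
Φ = 7.023×10⁻⁵ mol / 1.311×10⁻⁴ mol photons = 0.54.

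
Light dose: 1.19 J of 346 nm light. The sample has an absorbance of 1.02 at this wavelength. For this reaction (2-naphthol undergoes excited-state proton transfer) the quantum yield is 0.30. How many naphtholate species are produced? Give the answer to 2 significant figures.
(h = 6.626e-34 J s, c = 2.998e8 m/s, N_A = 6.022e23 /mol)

Photon energy at 346 nm: hc/λ = (6.626e-34)(2.998e8)/(346e-9) = 5.741e-19 J.
Photons incident: 1.19 / 5.741e-19 = 2.073e18, i.e. 2.073e18/6.022e23 = 3.442e-6 mol.
Fraction absorbed: 1 − 10^(−1.02) = 0.9045.
Photons absorbed: 0.9045 × 3.442e-6 = 3.113e-6 mol.
Product: Φ × n_abs = 0.30 × 3.113e-6 = 9.339e-7 mol.
As a count: 9.339e-7 × 6.022e23 = 5.6e17.

5.6e17 species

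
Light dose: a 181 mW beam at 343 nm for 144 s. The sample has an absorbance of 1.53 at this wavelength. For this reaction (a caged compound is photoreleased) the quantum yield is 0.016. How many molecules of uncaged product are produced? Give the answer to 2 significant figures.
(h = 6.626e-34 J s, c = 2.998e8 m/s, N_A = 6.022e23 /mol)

7.0e17 molecules

Photon energy at 343 nm: hc/λ = (6.626e-34)(2.998e8)/(343e-9) = 5.791e-19 J.
Energy delivered: (181 mW)(144 s) = 26.06 J.
Photons incident: 26.06 / 5.791e-19 = 4.500e19, i.e. 4.500e19/6.022e23 = 7.473e-5 mol.
Fraction absorbed: 1 − 10^(−1.53) = 0.9705.
Photons absorbed: 0.9705 × 7.473e-5 = 7.253e-5 mol.
Product: Φ × n_abs = 0.016 × 7.253e-5 = 1.160e-6 mol.
As a count: 1.160e-6 × 6.022e23 = 7.0e17.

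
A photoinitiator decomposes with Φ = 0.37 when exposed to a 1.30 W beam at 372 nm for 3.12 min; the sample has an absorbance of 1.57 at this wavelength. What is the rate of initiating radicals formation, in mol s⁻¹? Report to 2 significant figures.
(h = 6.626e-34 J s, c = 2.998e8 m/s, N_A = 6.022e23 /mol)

1.5e-6 mol s⁻¹

Photon energy at 372 nm: hc/λ = (6.626e-34)(2.998e8)/(372e-9) = 5.340e-19 J.
Energy delivered: (1.30 W)(187.2 s) = 243.4 J.
Photons incident: 243.4 / 5.340e-19 = 4.558e20, i.e. 4.558e20/6.022e23 = 7.569e-4 mol.
Fraction absorbed: 1 − 10^(−1.57) = 0.9731.
Photons absorbed: 0.9731 × 7.569e-4 = 7.365e-4 mol.
Product formed: 0.37 × 7.365e-4 = 2.725e-4 mol.
Rate: 2.725e-4 / 187.2 s = 1.5e-6 mol s⁻¹.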